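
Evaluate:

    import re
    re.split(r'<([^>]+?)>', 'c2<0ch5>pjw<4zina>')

['c2', '0ch5', 'pjw', '4zina', '']

Matches to split on: at [2:8] → '<0ch5>'; at [11:18] → '<4zina>'.
The group in the pattern means `split` returns the separators' captures alongside the pieces.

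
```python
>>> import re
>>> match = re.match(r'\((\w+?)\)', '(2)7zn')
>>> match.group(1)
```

'2'

`re.match` only tries the pattern at the start of the string.
The match spans [0:3] → '(2)'.
Captured: group 1 = '2'.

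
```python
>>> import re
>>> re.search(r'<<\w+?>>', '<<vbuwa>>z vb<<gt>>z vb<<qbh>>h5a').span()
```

(0, 9)

`re.search` tries every starting position until one works.
The match spans [0:9] → '<<vbuwa>>'.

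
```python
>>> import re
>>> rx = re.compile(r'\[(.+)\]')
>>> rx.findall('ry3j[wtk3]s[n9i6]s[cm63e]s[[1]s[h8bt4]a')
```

['wtk3]s[n9i6]s[cm63e]s[[1]s[h8bt4']

Because there's exactly one group, `findall` drops the full match and keeps group 1 from the one hit.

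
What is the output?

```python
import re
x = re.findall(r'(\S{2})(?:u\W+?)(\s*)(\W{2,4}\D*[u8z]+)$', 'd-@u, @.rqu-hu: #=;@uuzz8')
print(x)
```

[('-@', ' ', '@.rqu-hu: #=;@uuzz8')]

A `+?`/`*?`/`{m,n}?` starts at its minimum and grows only as far as needed for what follows to match.
`findall` packs the 3 group values into a tuple for every match.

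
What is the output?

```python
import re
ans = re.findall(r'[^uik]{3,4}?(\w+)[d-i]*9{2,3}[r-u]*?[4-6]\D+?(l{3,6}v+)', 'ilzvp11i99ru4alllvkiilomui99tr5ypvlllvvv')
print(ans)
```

[('p11i99ru4alllvkiilomui', 'lllvvv')]

The pattern matches 3 to 4 of any character except [uik] (lazy); then one or more of a word character (captured); then zero or more of a character in [d-i], then 2 to 3 of a literal '9', then zero or more of a character in [r-u] (lazy); then a character in [4-6], then one or more of a non-digit (lazy); then 3 to 6 of a literal 'l', then one or more of a literal 'v' (captured).
Matches: at [1:40] match 'lzvp11i99ru4alllvkiilomui99tr5ypvlllvvv', groups = ('p11i99ru4alllvkiilomui', 'lllvvv').
`findall` packs the 2 group values into a tuple for every match.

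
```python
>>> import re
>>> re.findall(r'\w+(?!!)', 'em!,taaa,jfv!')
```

['e', 'taaa', 'jf']

`(?!…)`/`(?<!…)` only lets a position through if the neighbouring text does NOT match; no characters are consumed.
No capturing groups, so `findall` returns the 3 full match strings.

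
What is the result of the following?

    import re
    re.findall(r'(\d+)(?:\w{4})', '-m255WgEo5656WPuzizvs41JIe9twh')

Because there's exactly one group, `findall` drops the full match and keeps group 1 from each hit.

['255', '5656', '41']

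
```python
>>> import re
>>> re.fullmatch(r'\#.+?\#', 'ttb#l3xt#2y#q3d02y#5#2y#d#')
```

None

For `fullmatch`, every character of the input must be accounted for by the pattern.
Here there's no way to consume every character, so the call returns None.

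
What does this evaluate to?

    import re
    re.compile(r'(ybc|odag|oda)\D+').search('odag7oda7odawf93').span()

(0, 4)

`search` walks the string left to right and returns the first match it finds.
The match spans [0:4] → 'odag'.
Captured: group 1 = 'oda'.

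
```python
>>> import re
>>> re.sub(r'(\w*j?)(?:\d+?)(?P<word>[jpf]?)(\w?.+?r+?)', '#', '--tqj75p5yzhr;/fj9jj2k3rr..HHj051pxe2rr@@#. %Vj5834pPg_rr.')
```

'--#;/#r@@#. %#r.'

This matches zero or more of a word character, then optionally a literal 'j' (captured); then one or more of a digit (lazy) (non-capturing group); then optionally one of [jpf] (captured as 'word'); then optionally a word character, then one or more of any character (lazy), then one or more of a literal 'r' (lazy) (captured).
A non-greedy quantifier consumes as few characters as it can — just enough that the remainder of the pattern still matches from where it stops; whatever follows it matches normally.
Matches: at [2:13] → 'tqj75p5yzhr'; at [15:38] → 'fj9jj2k3rr..HHj051pxe2r'; at [45:56] → 'Vj5834pPg_r'.
Every occurrence is swapped for '#'.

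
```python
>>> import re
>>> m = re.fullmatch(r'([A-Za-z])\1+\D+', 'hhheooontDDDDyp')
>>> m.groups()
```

('h',)

A backreference is literal: `\1` must see the identical characters the first group matched.
`fullmatch` succeeds only if the pattern covers the string from start to end.
The match spans [0:15] → 'hhheooontDDDDyp'.
Captured: group 1 = 'h'.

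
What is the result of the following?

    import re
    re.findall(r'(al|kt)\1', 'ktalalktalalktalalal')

['al', 'al', 'al']

A backreference is literal: `\1` must see the identical characters the first group matched.
One capturing group, so `findall` returns just the captured substring from each match — 3 in all.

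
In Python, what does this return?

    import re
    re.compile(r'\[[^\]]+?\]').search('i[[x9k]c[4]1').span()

(1, 7)

The match spans [1:7] → '[[x9k]'.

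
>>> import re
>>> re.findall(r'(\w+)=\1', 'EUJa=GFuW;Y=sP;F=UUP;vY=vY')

A backreference is literal: `\1` must see the identical characters the first group matched.
Walking the string: at [21:26] match 'vY=vY', group 1 = 'vY'.
With a single group, `findall` returns only what that group captured — 1 item.

['vY']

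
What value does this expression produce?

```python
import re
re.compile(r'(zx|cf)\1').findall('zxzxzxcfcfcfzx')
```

['zx', 'cf']

`\1` has to match the exact text group 1 already captured.
Scanning left to right: at [0:4] match 'zxzx', group 1 = 'zx'; at [6:10] match 'cfcf', group 1 = 'cf'.
`findall` collects group 1 from each match (2 total).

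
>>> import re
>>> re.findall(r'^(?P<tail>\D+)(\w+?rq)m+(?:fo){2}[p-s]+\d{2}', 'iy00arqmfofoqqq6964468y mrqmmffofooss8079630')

[('iy', '00arq')]

`findall` packs the 2 group values into a tuple for every match.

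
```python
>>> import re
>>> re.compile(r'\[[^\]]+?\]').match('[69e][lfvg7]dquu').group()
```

`re.match` won't scan ahead — the pattern has to work from the very first character.
The match spans [0:5] → '[69e]'.

'[69e]'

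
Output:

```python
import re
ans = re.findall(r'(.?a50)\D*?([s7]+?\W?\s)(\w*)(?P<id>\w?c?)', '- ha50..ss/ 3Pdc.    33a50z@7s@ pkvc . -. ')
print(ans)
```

[('ha50', 'ss/ ', '3Pdc', ''), ('3a50', '7s@ ', 'pkvc', '')]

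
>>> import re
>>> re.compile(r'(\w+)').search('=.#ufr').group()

The pattern matches one or more of a word character (captured).
`search` walks the string left to right and returns the first match it finds.
The match spans [3:6] → 'ufr'.
Captured: group 1 = 'ufr'.

'ufr'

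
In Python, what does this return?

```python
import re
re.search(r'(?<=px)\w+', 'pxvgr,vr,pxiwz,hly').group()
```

The positive lookaround only admits positions where the adjacent text matches; those characters stay outside the span.
The match spans [2:5] → 'vgr'.

'vgr'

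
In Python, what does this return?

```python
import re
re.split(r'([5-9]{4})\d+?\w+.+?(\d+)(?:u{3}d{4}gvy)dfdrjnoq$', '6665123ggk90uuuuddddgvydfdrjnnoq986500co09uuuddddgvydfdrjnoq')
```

['', '6665', '9', '']

Because the pattern has a capturing group, `split` also inserts each captured text between the pieces.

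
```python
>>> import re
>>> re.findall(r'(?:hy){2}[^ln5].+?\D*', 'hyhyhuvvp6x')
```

['hyhyhuvvp']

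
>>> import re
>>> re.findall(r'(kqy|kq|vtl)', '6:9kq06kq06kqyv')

['kq', 'kq', 'kqy']

Branches in `(...|...)` are attempted left-to-right; the first branch that allows the whole pattern to succeed is taken.
Scanning left to right: at [3:5] match 'kq', group 1 = 'kq'; at [7:9] match 'kq', group 1 = 'kq'; at [11:14] match 'kqy', group 1 = 'kqy'.
With a single group, `findall` returns only what that group captured — 3 items.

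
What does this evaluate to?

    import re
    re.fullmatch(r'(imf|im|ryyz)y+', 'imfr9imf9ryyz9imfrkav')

None

`re.fullmatch` is like wrapping the pattern in `^…$` (in single-line mode).
Here the pattern can't cover the whole string, so the call returns None.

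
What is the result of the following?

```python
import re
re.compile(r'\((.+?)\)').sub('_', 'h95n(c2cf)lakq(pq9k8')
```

Matches: at [4:10] → '(c2cf)'.
Every occurrence is swapped for '_'.

'h95n_lakq(pq9k8'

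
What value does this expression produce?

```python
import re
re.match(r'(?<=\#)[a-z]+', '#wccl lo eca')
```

The lookaround is zero-width — it requires the adjacent text to match without consuming it, so the asserted text isn't part of the match.
`match` is anchored at position 0; if the pattern doesn't fit there, it returns None.
Here the string doesn't start with a match, so the call returns None.

None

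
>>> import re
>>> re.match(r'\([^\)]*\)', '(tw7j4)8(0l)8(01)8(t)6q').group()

'(tw7j4)'

`re.match` won't scan ahead — the pattern has to work from the very first character.
The match spans [0:7] → '(tw7j4)'.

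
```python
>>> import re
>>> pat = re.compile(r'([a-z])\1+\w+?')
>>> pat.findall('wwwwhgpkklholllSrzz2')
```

The backreference `\1` re-matches whatever the first group consumed, character for character.
With a single group, `findall` returns only what that group captured — 4 items.

['w', 'k', 'l', 'z']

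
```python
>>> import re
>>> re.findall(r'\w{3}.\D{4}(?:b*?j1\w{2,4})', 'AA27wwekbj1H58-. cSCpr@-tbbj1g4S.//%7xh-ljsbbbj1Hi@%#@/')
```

['AA27wwekbj1H58', 'cSCpr@-tbbj1g4S', '7xh-ljsbbbj1Hi']

This matches exactly 3 of a word character, then any character, then exactly 4 of a non-digit; then zero or more of a literal 'b' (lazy), then the literal 'j1', then 2 to 4 of a word character (non-capturing group).
With no groups in the pattern, `findall` gives back each whole match — 3 here.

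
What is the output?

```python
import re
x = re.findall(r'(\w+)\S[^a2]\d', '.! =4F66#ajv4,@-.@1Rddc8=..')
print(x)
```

['4', 'a', '1Rd']

The pattern matches one or more of a word character (captured); then a non-whitespace character, then any character except [a2], then a digit.
Because there's exactly one group, `findall` drops the full match and keeps group 1 from each hit.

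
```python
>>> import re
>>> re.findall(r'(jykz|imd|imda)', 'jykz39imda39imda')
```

['jykz', 'imd', 'imd']

`|` is ordered: at each position the engine commits to the first alternative that works.
Matches: at [0:4] match 'jykz', group 1 = 'jykz'; at [6:9] match 'imd', group 1 = 'imd'; at [12:15] match 'imd', group 1 = 'imd'.
With a single group, `findall` returns only what that group captured — 3 items.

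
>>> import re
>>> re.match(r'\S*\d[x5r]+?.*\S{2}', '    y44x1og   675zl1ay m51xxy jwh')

None

This matches zero or more of a non-whitespace character; then a digit, then one or more of one of [x5r] (lazy); then zero or more of any character, then exactly 2 of a non-whitespace character.
`re.match` won't scan ahead — the pattern has to work from the very first character.
Here the pattern fails at index 0, so the call returns None.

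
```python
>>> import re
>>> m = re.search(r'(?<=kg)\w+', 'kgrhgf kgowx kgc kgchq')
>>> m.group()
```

'rhgf'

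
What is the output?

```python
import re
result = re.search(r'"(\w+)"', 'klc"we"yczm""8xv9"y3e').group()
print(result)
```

"we"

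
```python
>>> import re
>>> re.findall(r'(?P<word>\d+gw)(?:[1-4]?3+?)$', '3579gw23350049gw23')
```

['23350049gw']

The pattern matches one or more of a digit, then the literal 'gw' (captured as 'word'); then optionally a character in [1-4], then one or more of the literal '3' (lazy) (non-capturing group); then anchored at the end.
Matches: at [6:18] match '23350049gw23', group 1 = '23350049gw'.
One capturing group, so `findall` returns just the captured substring from the one match — 1 in all.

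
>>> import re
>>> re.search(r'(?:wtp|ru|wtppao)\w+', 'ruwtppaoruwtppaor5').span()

The match spans [0:18] → 'ruwtppaoruwtppaor5'.

(0, 18)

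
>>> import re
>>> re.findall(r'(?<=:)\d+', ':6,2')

['6']

Lookahead/lookbehind check context without consuming it, so the matched span excludes the asserted characters.
Matches: at [1:2] → '6'.
With no groups in the pattern, `findall` gives back each whole match — 1 here.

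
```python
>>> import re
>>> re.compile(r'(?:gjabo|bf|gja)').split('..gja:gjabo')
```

['..', ':', '']

Alternation tries branches left to right and keeps the first one that lets the overall match succeed at that position.
Each match becomes a cut point; 3 segments remain.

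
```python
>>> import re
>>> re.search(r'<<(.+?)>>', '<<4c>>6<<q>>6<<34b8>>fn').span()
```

The `?` after the quantifier makes it lazy — it takes as little as possible before letting the rest of the pattern try.
Unlike `match`, `search` isn't anchored — it looks for the pattern anywhere in the string.
The match spans [0:6] → '<<4c>>'.
Captured: group 1 = '4c'.

(0, 6)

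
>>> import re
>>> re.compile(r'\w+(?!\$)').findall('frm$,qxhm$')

`(?!…)`/`(?<!…)` only lets a position through if the neighbouring text does NOT match; no characters are consumed.
No capturing groups, so `findall` returns the 2 full match strings.

['fr', 'qxh']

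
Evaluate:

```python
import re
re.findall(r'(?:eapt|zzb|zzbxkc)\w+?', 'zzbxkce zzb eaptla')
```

Alternation tries branches left to right and keeps the first one that lets the overall match succeed at that position.
Since nothing is captured, `findall` lists the 2 matched substrings directly.

['zzbx', 'eaptl']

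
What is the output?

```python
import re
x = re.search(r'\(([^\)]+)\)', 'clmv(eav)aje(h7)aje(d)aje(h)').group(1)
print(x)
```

eav

`re.search` tries every starting position until one works.
The match spans [4:9] → '(eav)'.
Captured: group 1 = 'eav'.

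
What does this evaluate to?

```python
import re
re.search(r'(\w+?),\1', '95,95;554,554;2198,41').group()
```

'95,95'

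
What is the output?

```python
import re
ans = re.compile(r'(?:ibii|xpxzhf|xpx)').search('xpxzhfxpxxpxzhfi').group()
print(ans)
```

xpxzhf

Branches in `(...|...)` are attempted left-to-right; the first branch that allows the whole pattern to succeed is taken.
`re.search` scans for the first position where the pattern succeeds.
The match spans [0:6] → 'xpxzhf'.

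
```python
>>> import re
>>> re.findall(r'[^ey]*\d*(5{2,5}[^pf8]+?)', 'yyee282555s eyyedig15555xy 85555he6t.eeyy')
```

The pattern matches zero or more of any character except [ey], then zero or more of a digit; then 2 to 5 of a literal '5', then one or more of any character except [pf8] (lazy) (captured).
Because the quantifier is non-greedy, it stops expanding at the earliest point where the rest of the pattern can succeed.
Matches: at [4:11] match '282555s', group 1 = '55s'; at [16:25] match 'dig15555x', group 1 = '55x'; at [26:33] match ' 85555h', group 1 = '55h'.
Because there's exactly one group, `findall` drops the full match and keeps group 1 from each hit.

['55s', '55x', '55h']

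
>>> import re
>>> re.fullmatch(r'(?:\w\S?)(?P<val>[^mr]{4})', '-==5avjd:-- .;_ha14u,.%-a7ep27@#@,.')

The pattern matches a word character, then optionally a non-whitespace character (non-capturing group); then exactly 4 of any character except [mr] (captured as 'val').
`fullmatch` succeeds only if the pattern covers the string from start to end.
Here the string isn't matched end-to-end, so the call returns None.

None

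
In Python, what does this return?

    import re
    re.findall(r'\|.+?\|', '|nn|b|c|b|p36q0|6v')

With the lazy modifier that quantifier settles for the fewest repetitions that let the rest of the pattern succeed (the atoms after it are unaffected and can still be greedy).
With no groups in the pattern, `findall` gives back each whole match — 3 here.

['|nn|', '|c|', '|p36q0|']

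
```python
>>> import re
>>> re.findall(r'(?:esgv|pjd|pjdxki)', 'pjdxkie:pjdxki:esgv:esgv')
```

['pjd', 'pjd', 'esgv', 'esgv']

Branches in `(...|...)` are attempted left-to-right; the first branch that allows the whole pattern to succeed is taken.
Matches: at [0:3] → 'pjd'; at [8:11] → 'pjd'; at [15:19] → 'esgv'; at [20:24] → 'esgv'.
Since nothing is captured, `findall` lists the 4 matched substrings directly.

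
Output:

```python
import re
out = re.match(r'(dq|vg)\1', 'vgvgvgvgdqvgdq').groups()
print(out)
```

`\1` is not a pattern — it's the concrete string captured by group 1, re-applied verbatim.
`re.match` only tries the pattern at the start of the string.
The match spans [0:4] → 'vgvg'.
Captured: group 1 = 'vg'.

('vg',)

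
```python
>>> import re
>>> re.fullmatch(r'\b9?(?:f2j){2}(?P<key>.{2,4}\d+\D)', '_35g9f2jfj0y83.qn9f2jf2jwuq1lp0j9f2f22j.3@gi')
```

The pattern matches a word boundary (`\b`, zero-width); then optionally a literal '9', then the literal 'f2j' repeated 2 times; then 2 to 4 of any character, then one or more of a digit, then a non-digit (captured as 'key').
For `fullmatch`, every character of the input must be accounted for by the pattern.
Here the string isn't matched end-to-end, so the call returns None.

None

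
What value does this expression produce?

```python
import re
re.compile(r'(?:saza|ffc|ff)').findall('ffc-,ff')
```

Branches in `(...|...)` are attempted left-to-right; the first branch that allows the whole pattern to succeed is taken.
Matches: at [0:3] → 'ffc'; at [5:7] → 'ff'.
`findall` yields the raw match text (2 of them) because the pattern has no groups.

['ffc', 'ff']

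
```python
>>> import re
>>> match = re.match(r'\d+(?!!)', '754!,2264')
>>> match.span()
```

(0, 2)

Because the assertion is negative and zero-width, positions next to the forbidden text are skipped.
`re.match` won't scan ahead — the pattern has to work from the very first character.
The match spans [0:2] → '75'.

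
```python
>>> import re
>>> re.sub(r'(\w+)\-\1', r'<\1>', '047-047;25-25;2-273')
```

'<047>;<25>;<2>73'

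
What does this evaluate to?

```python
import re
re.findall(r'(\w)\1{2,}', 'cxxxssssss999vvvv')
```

The backreference `\1` re-matches whatever the first group consumed, character for character.
Scanning left to right: at [1:4] match 'xxx', group 1 = 'x'; at [4:10] match 'ssssss', group 1 = 's'; at [10:13] match '999', group 1 = '9'; at [13:17] match 'vvvv', group 1 = 'v'.
One capturing group, so `findall` returns just the captured substring from each match — 4 in all.

['x', 's', '9', 'v']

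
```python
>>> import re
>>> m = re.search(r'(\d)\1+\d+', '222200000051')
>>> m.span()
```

A backreference is literal: `\1` must see the identical characters the first group matched.
The match spans [0:12] → '222200000051'.

(0, 12)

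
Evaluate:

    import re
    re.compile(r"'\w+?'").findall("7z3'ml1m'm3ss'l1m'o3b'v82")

["'ml1m'", "'l1m'"]

Walking the string: at [3:9] → "'ml1m'"; at [13:18] → "'l1m'".
`findall` yields the raw match text (2 of them) because the pattern has no groups.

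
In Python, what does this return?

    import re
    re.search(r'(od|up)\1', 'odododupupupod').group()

'odod'

`\1` is not a pattern — it's the concrete string captured by group 1, re-applied verbatim.
`search` walks the string left to right and returns the first match it finds.
The match spans [0:4] → 'odod'.
Captured: group 1 = 'od'.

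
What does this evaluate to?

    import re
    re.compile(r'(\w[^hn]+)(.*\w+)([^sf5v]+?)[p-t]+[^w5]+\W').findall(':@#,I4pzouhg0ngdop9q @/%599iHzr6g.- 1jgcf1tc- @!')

[('I4pzou', 'hg0ngdop9q @/%599iHzr6g.- 1jgcf', '1')]

This matches a word character, then one or more of any character except [hn] (captured); then zero or more of any character, then one or more of a word character (captured); then one or more of any character except [sf5v] (lazy) (captured); then one or more of a character in [p-t], then one or more of any character except [w5], then a non-word character.
`findall` packs the 3 group values into a tuple for every match.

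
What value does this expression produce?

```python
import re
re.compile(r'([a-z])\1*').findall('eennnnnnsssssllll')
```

After group 1 captures some text, `\1` only succeeds where that same text appears again.
Because there's exactly one group, `findall` drops the full match and keeps group 1 from each hit.

['e', 'n', 's', 'l']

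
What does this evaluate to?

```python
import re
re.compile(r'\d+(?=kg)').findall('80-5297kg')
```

['5297']

Lookahead/lookbehind check context without consuming it, so the matched span excludes the asserted characters.
Matches: at [3:7] → '5297'.
`findall` yields the raw match text (1 of them) because the pattern has no groups.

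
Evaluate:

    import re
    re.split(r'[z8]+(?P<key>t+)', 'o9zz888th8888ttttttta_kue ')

This matches one or more of one of [z8]; then one or more of a literal 't' (captured as 'key').
Matches to split on: at [2:8] → 'zz888t'; at [9:20] → '8888ttttttt'.
Because the pattern has a capturing group, `split` also inserts each captured text between the pieces.

['o9', 't', 'h', 'ttttttt', 'a_kue ']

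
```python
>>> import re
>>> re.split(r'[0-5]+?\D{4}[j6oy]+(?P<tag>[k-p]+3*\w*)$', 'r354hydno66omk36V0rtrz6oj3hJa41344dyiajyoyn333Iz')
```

['r', 'mk36V0rtrz6oj3hJa41344dyiajyoyn333Iz', '']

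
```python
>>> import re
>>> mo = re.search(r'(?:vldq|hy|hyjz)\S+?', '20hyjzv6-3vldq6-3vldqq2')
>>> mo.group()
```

'hyj'

Alternation tries branches left to right and keeps the first one that lets the overall match succeed at that position.
`search` walks the string left to right and returns the first match it finds.
The match spans [2:5] → 'hyj'.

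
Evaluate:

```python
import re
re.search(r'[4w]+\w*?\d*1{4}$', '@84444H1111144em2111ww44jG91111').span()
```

(2, 31)

The pattern matches one or more of one of [4w]; then zero or more of a word character (lazy), then zero or more of a digit, then exactly 4 of the literal '1'; then anchored at the end.
`search` walks the string left to right and returns the first match it finds.
The match spans [2:31] → '4444H1111144em2111ww44jG91111'.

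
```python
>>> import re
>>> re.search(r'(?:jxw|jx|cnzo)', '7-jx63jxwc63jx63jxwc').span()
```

The match spans [2:4] → 'jx'.

(2, 4)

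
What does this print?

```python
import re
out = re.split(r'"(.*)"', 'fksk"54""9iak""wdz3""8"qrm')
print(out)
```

With a capturing group present, the delimiter's captured portion is kept in the result list.

['fksk', '54""9iak""wdz3""8', 'qrm']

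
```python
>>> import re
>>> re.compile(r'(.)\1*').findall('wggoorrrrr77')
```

['w', 'g', 'o', 'r', '7']

After group 1 captures some text, `\1` only succeeds where that same text appears again.
Walking the string: at [0:1] match 'w', group 1 = 'w'; at [1:3] match 'gg', group 1 = 'g'; at [3:5] match 'oo', group 1 = 'o'; at [5:10] match 'rrrrr', group 1 = 'r'; at [10:12] match '77', group 1 = '7'.
One capturing group, so `findall` returns just the captured substring from each match — 5 in all.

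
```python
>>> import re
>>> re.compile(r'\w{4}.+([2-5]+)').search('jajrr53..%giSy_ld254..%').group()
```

'jajrr53..%giSy_ld254'

Pattern: exactly 4 of a word character, then one or more of any character; then one or more of a character in [2-5] (captured).
The match spans [0:20] → 'jajrr53..%giSy_ld254'.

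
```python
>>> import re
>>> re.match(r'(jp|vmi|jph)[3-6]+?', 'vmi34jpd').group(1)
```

`match` is anchored at position 0; if the pattern doesn't fit there, it returns None.
The match spans [0:4] → 'vmi3'.
Captured: group 1 = 'vmi'.

'vmi'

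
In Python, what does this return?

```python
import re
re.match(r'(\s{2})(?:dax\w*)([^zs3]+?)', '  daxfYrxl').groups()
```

('  ', 'l')

The pattern matches exactly 2 of whitespace (captured); then the literal 'dax', then zero or more of a word character (non-capturing group); then one or more of any character except [zs3] (lazy) (captured).
With `match`, the pattern is implicitly anchored at the beginning.
The match spans [0:10] → '  daxfYrxl'.
Captured: group 1 = '  ', group 2 = 'l'.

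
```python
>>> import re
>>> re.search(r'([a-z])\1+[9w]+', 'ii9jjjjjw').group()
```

'ii9'

`\1` is not a pattern — it's the concrete string captured by group 1, re-applied verbatim.
The match spans [0:3] → 'ii9'.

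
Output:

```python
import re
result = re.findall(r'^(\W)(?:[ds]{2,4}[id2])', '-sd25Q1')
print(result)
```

The pattern matches anchored at the start of the string; then a non-word character (captured); then 2 to 4 of one of [ds], then one of [id2] (non-capturing group).
Because there's exactly one group, `findall` drops the full match and keeps group 1 from the one hit.

['-']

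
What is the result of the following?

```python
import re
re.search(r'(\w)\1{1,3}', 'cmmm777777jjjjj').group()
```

'mmm'

`\1` is not a pattern — it's the concrete string captured by group 1, re-applied verbatim.
`re.search` tries every starting position until one works.
The match spans [1:4] → 'mmm'.
Captured: group 1 = 'm'.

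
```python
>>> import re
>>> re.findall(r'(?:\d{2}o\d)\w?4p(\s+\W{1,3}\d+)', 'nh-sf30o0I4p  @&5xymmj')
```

Pattern: exactly 2 of a digit, then the literal 'o', then a digit (non-capturing group); then optionally a word character, then the literal '4p'; then one or more of whitespace, then 1 to 3 of a non-word character, then one or more of a digit (captured).
Matches: at [5:17] match '30o0I4p  @&5', group 1 = '  @&5'.
Because there's exactly one group, `findall` drops the full match and keeps group 1 from the one hit.

['  @&5']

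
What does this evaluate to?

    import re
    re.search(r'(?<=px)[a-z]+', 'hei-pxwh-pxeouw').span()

(6, 8)

Lookahead/lookbehind check context without consuming it, so the matched span excludes the asserted characters.
The match spans [6:8] → 'wh'.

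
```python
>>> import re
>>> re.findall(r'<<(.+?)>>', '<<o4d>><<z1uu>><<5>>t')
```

['o4d', 'z1uu', '5']

Walking the string: at [0:7] match '<<o4d>>', group 1 = 'o4d'; at [7:15] match '<<z1uu>>', group 1 = 'z1uu'; at [15:20] match '<<5>>', group 1 = '5'.
With a single group, `findall` returns only what that group captured — 3 items.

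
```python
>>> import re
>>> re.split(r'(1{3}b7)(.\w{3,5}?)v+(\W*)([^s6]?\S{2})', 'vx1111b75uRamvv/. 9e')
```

The pattern matches exactly 3 of a literal '1', then the literal 'b7' (captured); then any character, then 3 to 5 of a word character (lazy) (captured); then one or more of a literal 'v'; then zero or more of a non-word character (captured); then optionally any character except [s6], then exactly 2 of a non-whitespace character (captured).
The group in the pattern means `split` returns the separators' captures alongside the pieces.

['vx1', '111b7', '5uRam', '/. ', '9e', '']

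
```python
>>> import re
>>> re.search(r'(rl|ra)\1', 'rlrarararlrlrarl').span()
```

(2, 6)

A backreference is literal: `\1` must see the identical characters the first group matched.
The match spans [2:6] → 'rara'.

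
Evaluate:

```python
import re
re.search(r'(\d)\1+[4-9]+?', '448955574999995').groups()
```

`\1` is not a pattern — it's the concrete string captured by group 1, re-applied verbatim.
`re.search` tries every starting position until one works.
The match spans [0:3] → '448'.
Captured: group 1 = '4'.

('4',)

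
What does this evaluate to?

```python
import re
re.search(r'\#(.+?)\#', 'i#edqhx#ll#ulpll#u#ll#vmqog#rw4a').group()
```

The match spans [1:8] → '#edqhx#'.

'#edqhx#'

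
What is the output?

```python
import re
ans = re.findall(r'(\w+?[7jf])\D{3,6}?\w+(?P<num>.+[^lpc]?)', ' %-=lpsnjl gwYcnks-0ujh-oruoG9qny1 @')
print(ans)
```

The pattern matches one or more of a word character (lazy), then one of [7jf] (captured); then 3 to 6 of a non-digit (lazy), then one or more of a word character; then one or more of any character, then optionally any character except [lpc] (captured as 'num').
Walking the string: at [4:36] match 'lpsnjl gwYcnks-0ujh-oruoG9qny1 @', groups = ('lpsnj', '-0ujh-oruoG9qny1 @').
With 2 capturing groups, `findall` returns a 2-tuple per match.

[('lpsnj', '-0ujh-oruoG9qny1 @')]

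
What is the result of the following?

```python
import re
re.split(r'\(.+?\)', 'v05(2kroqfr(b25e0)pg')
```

['v05', 'pg']

Matches to split on: at [3:18] → '(2kroqfr(b25e0)'.
The string is cut at each match, leaving 2 pieces.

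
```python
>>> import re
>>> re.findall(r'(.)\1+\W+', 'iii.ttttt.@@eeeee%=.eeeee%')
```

`\1` has to match the exact text group 1 already captured.
Scanning left to right: at [0:4] match 'iii.', group 1 = 'i'; at [4:12] match 'ttttt.@@', group 1 = 't'; at [12:20] match 'eeeee%=.', group 1 = 'e'; at [20:26] match 'eeeee%', group 1 = 'e'.
`findall` collects group 1 from each match (4 total).

['i', 't', 'e', 'e']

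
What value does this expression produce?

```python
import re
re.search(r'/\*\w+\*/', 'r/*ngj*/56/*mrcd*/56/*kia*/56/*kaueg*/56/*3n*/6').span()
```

(1, 8)

Unlike `match`, `search` isn't anchored — it looks for the pattern anywhere in the string.
The match spans [1:8] → '/*ngj*/'.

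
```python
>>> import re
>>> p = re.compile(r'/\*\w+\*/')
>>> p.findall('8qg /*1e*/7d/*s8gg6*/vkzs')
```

['/*1e*/', '/*s8gg6*/']

No capturing groups, so `findall` returns the 2 full match strings.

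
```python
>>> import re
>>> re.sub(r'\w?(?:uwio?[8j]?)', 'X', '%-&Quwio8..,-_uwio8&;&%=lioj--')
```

'%-&X..,-X&;&%=lioj--'

This matches optionally a word character; then the literal 'uwi', then optionally the literal 'o', then optionally one of [8j] (non-capturing group).
Each match is replaced by 'X'.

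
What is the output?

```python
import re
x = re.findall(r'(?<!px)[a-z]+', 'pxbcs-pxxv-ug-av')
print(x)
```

['pxbcs', 'pxxv', 'ug', 'av']

A negative assertion filters positions out without eating any characters.
Scanning left to right: at [0:5] → 'pxbcs'; at [6:10] → 'pxxv'; at [11:13] → 'ug'; at [14:16] → 'av'.
With no groups in the pattern, `findall` gives back each whole match — 4 here.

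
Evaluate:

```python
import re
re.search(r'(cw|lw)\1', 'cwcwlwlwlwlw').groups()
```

('cw',)

The match spans [0:4] → 'cwcw'.
Captured: group 1 = 'cw'.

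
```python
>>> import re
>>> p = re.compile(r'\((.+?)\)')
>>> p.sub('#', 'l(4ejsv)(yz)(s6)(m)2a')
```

'l####2a'

Because the quantifier is non-greedy, it stops expanding at the earliest point where the rest of the pattern can succeed.
Matches: at [1:8] → '(4ejsv)'; at [8:12] → '(yz)'; at [12:16] → '(s6)'; at [16:19] → '(m)'.
Each match is replaced by '#'.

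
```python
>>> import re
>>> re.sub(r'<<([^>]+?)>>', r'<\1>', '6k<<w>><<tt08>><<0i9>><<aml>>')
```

The replacement refers to a captured group, so each match is rewritten using its own captured text.

'6k<w><tt08><0i9><aml>'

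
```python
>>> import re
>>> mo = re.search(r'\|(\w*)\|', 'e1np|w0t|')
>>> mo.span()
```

The match spans [4:9] → '|w0t|'.

(4, 9)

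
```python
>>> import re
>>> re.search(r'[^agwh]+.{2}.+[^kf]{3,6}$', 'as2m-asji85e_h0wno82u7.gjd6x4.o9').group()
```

's2m-asji85e_h0wno82u7.gjd6x4.o9'

The match spans [1:32] → 's2m-asji85e_h0wno82u7.gjd6x4.o9'.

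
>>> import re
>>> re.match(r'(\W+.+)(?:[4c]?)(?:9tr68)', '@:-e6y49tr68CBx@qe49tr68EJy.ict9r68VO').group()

The pattern matches one or more of a non-word character, then one or more of any character (captured); then optionally one of [4c] (non-capturing group); then the literal '9t', then the literal 'r68' (non-capturing group).
`re.match` only tries the pattern at the start of the string.
The match spans [0:24] → '@:-e6y49tr68CBx@qe49tr68'.
Captured: group 1 = '@:-e6y49tr68CBx@qe4'.

'@:-e6y49tr68CBx@qe49tr68'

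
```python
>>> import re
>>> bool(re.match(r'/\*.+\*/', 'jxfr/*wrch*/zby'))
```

`re.match` only tries the pattern at the start of the string.
Here position 0 doesn't satisfy it, so the call returns None, and `bool(None)` is False.

False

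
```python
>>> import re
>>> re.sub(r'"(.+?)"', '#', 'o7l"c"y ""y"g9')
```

Matches: at [3:6] → '"c"'; at [8:12] → '""y"'.
Every occurrence is swapped for '#'.

'o7l#y #g9'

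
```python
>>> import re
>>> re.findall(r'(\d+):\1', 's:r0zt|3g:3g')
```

One capturing group, so `findall` returns just the captured substring from each match — 0 in all.
Nothing in the string satisfies the pattern, so the list is empty.

[]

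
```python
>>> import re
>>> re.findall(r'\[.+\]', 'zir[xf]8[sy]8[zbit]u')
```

['[xf]8[sy]8[zbit]']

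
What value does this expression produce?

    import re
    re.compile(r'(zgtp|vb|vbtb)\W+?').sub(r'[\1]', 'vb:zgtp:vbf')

'[vb][zgtp]vbf'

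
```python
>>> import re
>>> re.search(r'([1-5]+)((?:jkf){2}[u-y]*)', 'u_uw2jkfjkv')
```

Here no position works, so the call returns None.

None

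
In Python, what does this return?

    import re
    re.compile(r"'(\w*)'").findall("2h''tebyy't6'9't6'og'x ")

With a single group, `findall` returns only what that group captured — 3 items.

['', 't6', 't6']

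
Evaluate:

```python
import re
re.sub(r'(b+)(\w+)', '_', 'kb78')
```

Pattern: one or more of a literal 'b' (captured); then one or more of a word character (captured).
Matches: at [1:4] → 'b78'.
Each match is replaced by '_'.

'k_'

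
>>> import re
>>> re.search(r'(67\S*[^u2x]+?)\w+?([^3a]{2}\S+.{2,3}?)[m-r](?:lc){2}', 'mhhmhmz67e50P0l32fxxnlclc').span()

(7, 25)

The pattern matches the literal '67', then zero or more of a non-whitespace character, then one or more of any character except [u2x] (lazy) (captured); then one or more of a word character (lazy); then exactly 2 of any character except [3a], then one or more of a non-whitespace character, then 2 to 3 of any character (lazy) (captured); then a character in [m-r], then the literal 'lc' repeated 2 times.
`search` walks the string left to right and returns the first match it finds.
The match spans [7:25] → '67e50P0l32fxxnlclc'.
Captured: group 1 = '67e50', group 2 = '0l32fxx'.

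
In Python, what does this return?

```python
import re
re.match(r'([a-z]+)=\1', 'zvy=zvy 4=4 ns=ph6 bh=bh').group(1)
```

'zvy'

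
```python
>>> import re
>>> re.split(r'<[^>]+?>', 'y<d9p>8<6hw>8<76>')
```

Splitting on the pattern gives 4 pieces.

['y', '8', '8', '']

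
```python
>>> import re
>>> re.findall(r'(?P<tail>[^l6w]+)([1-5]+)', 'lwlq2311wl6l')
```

[('q231', '1')]

This matches one or more of any character except [l6w] (captured as 'tail'); then one or more of a character in [1-5] (captured).
Matches: at [3:8] match 'q2311', groups = ('q231', '1').
With 2 capturing groups, `findall` returns a 2-tuple per match.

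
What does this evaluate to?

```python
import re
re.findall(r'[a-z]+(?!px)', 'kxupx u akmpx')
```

A negative assertion filters positions out without eating any characters.
With no groups in the pattern, `findall` gives back each whole match — 3 here.

['kxupx', 'u', 'akmpx']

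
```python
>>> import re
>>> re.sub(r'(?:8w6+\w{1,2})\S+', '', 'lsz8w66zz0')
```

The pattern matches the literal '8w', then one or more of a literal '6', then 1 to 2 of a word character (non-capturing group); then one or more of a non-whitespace character.
Matches: at [3:10] → '8w66zz0'.
`sub` substitutes '' at each match site.

'lsz'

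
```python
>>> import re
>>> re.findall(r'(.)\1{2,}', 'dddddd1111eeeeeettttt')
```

['d', '1', 'e', 't']

After group 1 captures some text, `\1` only succeeds where that same text appears again.
Scanning left to right: at [0:6] match 'dddddd', group 1 = 'd'; at [6:10] match '1111', group 1 = '1'; at [10:16] match 'eeeeee', group 1 = 'e'; at [16:21] match 'ttttt', group 1 = 't'.
Because there's exactly one group, `findall` drops the full match and keeps group 1 from each hit.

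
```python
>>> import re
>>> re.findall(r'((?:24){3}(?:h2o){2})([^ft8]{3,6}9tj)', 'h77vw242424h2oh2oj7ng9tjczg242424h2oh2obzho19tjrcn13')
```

[('242424h2oh2o', 'j7ng9tj'), ('242424h2oh2o', 'bzho19tj')]

This matches the literal '24' repeated 3 times, then the literal 'h2o' repeated 2 times (captured); then 3 to 6 of any character except [ft8], then the literal '9tj' (captured).
Scanning left to right: at [5:24] match '242424h2oh2oj7ng9tj', groups = ('242424h2oh2o', 'j7ng9tj'); at [27:47] match '242424h2oh2obzho19tj', groups = ('242424h2oh2o', 'bzho19tj').
Multiple groups make `findall` return tuples — one 2-tuple for each match.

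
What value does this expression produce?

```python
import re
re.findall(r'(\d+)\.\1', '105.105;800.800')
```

A backreference is literal: `\1` must see the identical characters the first group matched.
Walking the string: at [0:7] match '105.105', group 1 = '105'; at [8:15] match '800.800', group 1 = '800'.
Because there's exactly one group, `findall` drops the full match and keeps group 1 from each hit.

['105', '800']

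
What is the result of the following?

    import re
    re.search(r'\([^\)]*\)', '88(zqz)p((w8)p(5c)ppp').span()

`re.search` tries every starting position until one works.
The match spans [2:7] → '(zqz)'.

(2, 7)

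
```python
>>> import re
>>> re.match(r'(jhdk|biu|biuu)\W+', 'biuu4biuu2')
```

None

`re.match` won't scan ahead — the pattern has to work from the very first character.
Here the pattern fails at index 0, so the call returns None.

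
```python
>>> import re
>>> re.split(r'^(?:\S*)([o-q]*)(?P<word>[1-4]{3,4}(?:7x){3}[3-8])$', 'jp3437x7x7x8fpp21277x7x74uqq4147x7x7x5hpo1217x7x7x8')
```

The pattern matches anchored at the start of the string; then zero or more of a non-whitespace character (non-capturing group); then zero or more of a character in [o-q] (captured); then 3 to 4 of a character in [1-4], then the literal '7x' repeated 3 times, then a character in [3-8] (captured as 'word'); then anchored at the end.
Matches to split on: at [0:51] → 'jp3437x7x7x8fpp21277x7x74uqq4147x7x7x5hpo1217x7x7x8'.
With a capturing group present, the delimiter's captured portion is kept in the result list.

['', '', '1217x7x7x8', '']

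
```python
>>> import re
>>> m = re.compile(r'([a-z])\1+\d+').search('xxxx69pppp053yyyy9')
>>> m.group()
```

After group 1 captures some text, `\1` only succeeds where that same text appears again.
Unlike `match`, `search` isn't anchored — it looks for the pattern anywhere in the string.
The match spans [0:6] → 'xxxx69'.
Captured: group 1 = 'x'.

'xxxx69'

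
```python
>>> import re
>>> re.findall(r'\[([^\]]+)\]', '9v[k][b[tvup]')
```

Matches: at [2:5] match '[k]', group 1 = 'k'; at [5:13] match '[b[tvup]', group 1 = 'b[tvup'.
`findall` collects group 1 from each match (2 total).

['k', 'b[tvup']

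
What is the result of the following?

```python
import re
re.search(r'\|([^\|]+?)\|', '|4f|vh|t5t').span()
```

(0, 4)

`re.search` scans for the first position where the pattern succeeds.
The match spans [0:4] → '|4f|'.
Captured: group 1 = '4f'.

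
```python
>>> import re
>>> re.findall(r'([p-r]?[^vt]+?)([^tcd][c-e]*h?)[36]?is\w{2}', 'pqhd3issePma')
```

This matches optionally a character in [p-r], then one or more of any character except [vt] (lazy) (captured); then any character except [tcd], then zero or more of a character in [c-e], then optionally the literal 'h' (captured); then optionally one of [36], then the literal 'is', then exactly 2 of a word character.
2 groups means the one result is a tuple of 2 captured strings — 1 here.

[('pq', 'hd')]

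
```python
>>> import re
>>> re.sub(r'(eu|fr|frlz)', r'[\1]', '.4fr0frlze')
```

The regex engine tests alternatives in the order written; an earlier branch that matches wins even if a later one would match more.
Matches: at [2:4] → 'fr'; at [5:7] → 'fr'.
The replacement refers to a captured group, so each match is rewritten using its own captured text.

'.4[fr]0[fr]lze'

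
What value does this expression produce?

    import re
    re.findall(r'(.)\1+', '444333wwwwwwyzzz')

`\1` has to match the exact text group 1 already captured.
Matches: at [0:3] match '444', group 1 = '4'; at [3:6] match '333', group 1 = '3'; at [6:12] match 'wwwwww', group 1 = 'w'; at [13:16] match 'zzz', group 1 = 'z'.
With a single group, `findall` returns only what that group captured — 4 items.

['4', '3', 'w', 'z']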